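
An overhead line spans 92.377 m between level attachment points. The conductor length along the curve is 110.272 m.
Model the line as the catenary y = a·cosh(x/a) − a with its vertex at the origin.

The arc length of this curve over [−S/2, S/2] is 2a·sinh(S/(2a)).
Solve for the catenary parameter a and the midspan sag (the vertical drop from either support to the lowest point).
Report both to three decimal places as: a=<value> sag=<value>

a=44.036 sag=26.527

seed: a₀ = √(S³/(24(L−S))) = √(92.377³/(24·17.895)) = 42.842451
iter 1: u=1.078101  f(a)=+1.069e+00  f'(a)=-9.366e-01  a ← 42.842451 − (+1.069e+00/-9.366e-01) = 43.984045
iter 2: u=1.050119  f(a)=+4.423e-02  f'(a)=-8.606e-01  a ← 43.984045 − (+4.423e-02/-8.606e-01) = 44.035438
iter 3: u=1.048894  f(a)=+8.290e-05  f'(a)=-8.573e-01  a ← 44.035438 − (+8.290e-05/-8.573e-01) = 44.035535
iter 4: u=1.048892  f(a)=+2.925e-10  f'(a)=-8.573e-01  a ← 44.035535 − (+2.925e-10/-8.573e-01) = 44.035535
iter 5: u=1.048892  f(a)=+0.000e+00  f'(a)=-8.573e-01  a ← 44.035535 − (+0.000e+00/-8.573e-01) = 44.035535
converged: |Δa| < 1e-12 after 5 iterations
sag = a·(cosh(S/(2a)) − 1) = 44.035535·(cosh(1.048892) − 1) = 26.527252
T_max/T_min = cosh(S/(2a)) = 1.602406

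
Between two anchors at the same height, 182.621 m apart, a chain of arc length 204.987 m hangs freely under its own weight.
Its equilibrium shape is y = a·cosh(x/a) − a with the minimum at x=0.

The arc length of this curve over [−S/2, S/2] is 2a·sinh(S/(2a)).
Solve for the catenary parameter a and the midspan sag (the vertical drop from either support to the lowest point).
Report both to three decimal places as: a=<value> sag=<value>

seed: a₀ = √(S³/(24(L−S))) = √(182.621³/(24·22.366)) = 106.518807
iter 1: u=0.857224  f(a)=+8.363e-01  f'(a)=-4.516e-01  a ← 106.518807 − (+8.363e-01/-4.516e-01) = 108.370543
iter 2: u=0.842577  f(a)=+2.231e-02  f'(a)=-4.278e-01  a ← 108.370543 − (+2.231e-02/-4.278e-01) = 108.422681
iter 3: u=0.842172  f(a)=+1.683e-05  f'(a)=-4.272e-01  a ← 108.422681 − (+1.683e-05/-4.272e-01) = 108.422721
iter 4: u=0.842171  f(a)=+9.607e-12  f'(a)=-4.272e-01  a ← 108.422721 − (+9.607e-12/-4.272e-01) = 108.422721
converged: |Δa| < 1e-12 after 4 iterations
sag = a·(cosh(S/(2a)) − 1) = 108.422721·(cosh(0.842171) − 1) = 40.776488
T_max/T_min = cosh(S/(2a)) = 1.376088

a=108.423 sag=40.776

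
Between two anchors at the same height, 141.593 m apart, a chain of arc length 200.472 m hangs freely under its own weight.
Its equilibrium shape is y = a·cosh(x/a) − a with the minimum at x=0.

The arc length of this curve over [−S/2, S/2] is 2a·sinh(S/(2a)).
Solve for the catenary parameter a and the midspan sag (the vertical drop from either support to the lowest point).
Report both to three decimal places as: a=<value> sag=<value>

seed: a₀ = √(S³/(24(L−S))) = √(141.593³/(24·58.879)) = 44.820515
iter 1: u=1.579556  f(a)=+7.797e+00  f'(a)=-3.344e+00  a ← 44.820515 − (+7.797e+00/-3.344e+00) = 47.152119
iter 2: u=1.501449  f(a)=+6.497e-01  f'(a)=-2.808e+00  a ← 47.152119 − (+6.497e-01/-2.808e+00) = 47.383509
iter 3: u=1.494117  f(a)=+5.418e-03  f'(a)=-2.761e+00  a ← 47.383509 − (+5.418e-03/-2.761e+00) = 47.385471
iter 4: u=1.494055  f(a)=+3.837e-07  f'(a)=-2.761e+00  a ← 47.385471 − (+3.837e-07/-2.761e+00) = 47.385471
iter 5: u=1.494055  f(a)=-2.842e-14  f'(a)=-2.761e+00  a ← 47.385471 − (-2.842e-14/-2.761e+00) = 47.385471
converged: |Δa| < 1e-12 after 5 iterations
sag = a·(cosh(S/(2a)) − 1) = 47.385471·(cosh(1.494055) − 1) = 63.486701
T_max/T_min = cosh(S/(2a)) = 2.339793

a=47.385 sag=63.487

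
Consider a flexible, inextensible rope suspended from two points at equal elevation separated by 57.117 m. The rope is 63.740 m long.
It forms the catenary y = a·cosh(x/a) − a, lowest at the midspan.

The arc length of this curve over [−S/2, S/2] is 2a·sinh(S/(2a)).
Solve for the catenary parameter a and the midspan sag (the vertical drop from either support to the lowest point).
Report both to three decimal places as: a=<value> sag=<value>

seed: a₀ = √(S³/(24(L−S))) = √(57.117³/(24·6.623)) = 34.238528
iter 1: u=0.834104  f(a)=+2.342e-01  f'(a)=-4.145e-01  a ← 34.238528 − (+2.342e-01/-4.145e-01) = 34.803698
iter 2: u=0.820559  f(a)=+5.926e-03  f'(a)=-3.937e-01  a ← 34.803698 − (+5.926e-03/-3.937e-01) = 34.818748
iter 3: u=0.820205  f(a)=+4.011e-06  f'(a)=-3.932e-01  a ← 34.818748 − (+4.011e-06/-3.932e-01) = 34.818758
iter 4: u=0.820204  f(a)=+1.840e-12  f'(a)=-3.932e-01  a ← 34.818758 − (+1.840e-12/-3.932e-01) = 34.818758
converged: |Δa| < 1e-12 after 4 iterations
sag = a·(cosh(S/(2a)) − 1) = 34.818758·(cosh(0.820204) − 1) = 12.383390
T_max/T_min = cosh(S/(2a)) = 1.355653

a=34.819 sag=12.383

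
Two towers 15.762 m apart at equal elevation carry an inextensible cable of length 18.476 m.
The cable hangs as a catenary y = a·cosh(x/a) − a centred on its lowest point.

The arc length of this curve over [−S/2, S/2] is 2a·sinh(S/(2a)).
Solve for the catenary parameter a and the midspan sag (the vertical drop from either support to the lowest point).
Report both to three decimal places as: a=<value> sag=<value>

a=7.946 sag=4.239

seed: a₀ = √(S³/(24(L−S))) = √(15.762³/(24·2.714)) = 7.753654
iter 1: u=1.016424  f(a)=+1.437e-01  f'(a)=-7.751e-01  a ← 7.753654 − (+1.437e-01/-7.751e-01) = 7.939040
iter 2: u=0.992689  f(a)=+5.315e-03  f'(a)=-7.187e-01  a ← 7.939040 − (+5.315e-03/-7.187e-01) = 7.946435
iter 3: u=0.991766  f(a)=+7.890e-06  f'(a)=-7.166e-01  a ← 7.946435 − (+7.890e-06/-7.166e-01) = 7.946446
iter 4: u=0.991764  f(a)=+1.745e-11  f'(a)=-7.166e-01  a ← 7.946446 − (+1.745e-11/-7.166e-01) = 7.946446
iter 5: u=0.991764  f(a)=+0.000e+00  f'(a)=-7.166e-01  a ← 7.946446 − (+0.000e+00/-7.166e-01) = 7.946446
converged: |Δa| < 1e-12 after 5 iterations
sag = a·(cosh(S/(2a)) − 1) = 7.946446·(cosh(0.991764) − 1) = 4.239064
T_max/T_min = cosh(S/(2a)) = 1.533454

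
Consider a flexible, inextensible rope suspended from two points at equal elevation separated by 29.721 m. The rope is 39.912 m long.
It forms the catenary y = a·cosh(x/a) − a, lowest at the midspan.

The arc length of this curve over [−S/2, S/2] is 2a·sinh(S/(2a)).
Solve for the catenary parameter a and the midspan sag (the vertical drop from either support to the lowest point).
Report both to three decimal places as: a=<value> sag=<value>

a=10.856 sag=11.862

seed: a₀ = √(S³/(24(L−S))) = √(29.721³/(24·10.191)) = 10.360509
iter 1: u=1.434341  f(a)=+1.101e+00  f'(a)=-2.403e+00  a ← 10.360509 − (+1.101e+00/-2.403e+00) = 10.818770
iter 2: u=1.373585  f(a)=+7.727e-02  f'(a)=-2.076e+00  a ← 10.818770 − (+7.727e-02/-2.076e+00) = 10.855984
iter 3: u=1.368876  f(a)=+4.440e-04  f'(a)=-2.053e+00  a ← 10.855984 − (+4.440e-04/-2.053e+00) = 10.856201
iter 4: u=1.368849  f(a)=+1.485e-08  f'(a)=-2.053e+00  a ← 10.856201 − (+1.485e-08/-2.053e+00) = 10.856201
iter 5: u=1.368849  f(a)=+7.105e-15  f'(a)=-2.053e+00  a ← 10.856201 − (+7.105e-15/-2.053e+00) = 10.856201
converged: |Δa| < 1e-12 after 5 iterations
sag = a·(cosh(S/(2a)) − 1) = 10.856201·(cosh(1.368849) − 1) = 11.861612
T_max/T_min = cosh(S/(2a)) = 2.092612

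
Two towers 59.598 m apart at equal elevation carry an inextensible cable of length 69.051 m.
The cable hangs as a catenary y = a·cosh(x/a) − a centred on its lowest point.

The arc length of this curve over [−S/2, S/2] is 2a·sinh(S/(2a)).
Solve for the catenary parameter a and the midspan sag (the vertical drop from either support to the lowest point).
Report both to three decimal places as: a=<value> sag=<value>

seed: a₀ = √(S³/(24(L−S))) = √(59.598³/(24·9.453)) = 30.546192
iter 1: u=0.975539  f(a)=+4.601e-01  f'(a)=-6.799e-01  a ← 30.546192 − (+4.601e-01/-6.799e-01) = 31.222993
iter 2: u=0.954393  f(a)=+1.574e-02  f'(a)=-6.341e-01  a ← 31.222993 − (+1.574e-02/-6.341e-01) = 31.247812
iter 3: u=0.953635  f(a)=+1.985e-05  f'(a)=-6.325e-01  a ← 31.247812 − (+1.985e-05/-6.325e-01) = 31.247844
iter 4: u=0.953634  f(a)=+3.168e-11  f'(a)=-6.325e-01  a ← 31.247844 − (+3.168e-11/-6.325e-01) = 31.247844
iter 5: u=0.953634  f(a)=+0.000e+00  f'(a)=-6.325e-01  a ← 31.247844 − (+0.000e+00/-6.325e-01) = 31.247844
converged: |Δa| < 1e-12 after 5 iterations
sag = a·(cosh(S/(2a)) − 1) = 31.247844·(cosh(0.953634) − 1) = 15.318645
T_max/T_min = cosh(S/(2a)) = 1.490230

a=31.248 sag=15.319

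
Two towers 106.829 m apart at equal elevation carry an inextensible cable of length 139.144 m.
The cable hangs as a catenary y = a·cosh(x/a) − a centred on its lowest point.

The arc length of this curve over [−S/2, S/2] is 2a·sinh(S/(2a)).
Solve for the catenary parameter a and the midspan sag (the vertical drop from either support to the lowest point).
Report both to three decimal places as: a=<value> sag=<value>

a=41.335 sag=39.590

seed: a₀ = √(S³/(24(L−S))) = √(106.829³/(24·32.315)) = 39.648434
iter 1: u=1.347203  f(a)=+3.062e+00  f'(a)=-1.946e+00  a ← 39.648434 − (+3.062e+00/-1.946e+00) = 41.222360
iter 2: u=1.295765  f(a)=+1.918e-01  f'(a)=-1.709e+00  a ← 41.222360 − (+1.918e-01/-1.709e+00) = 41.334591
iter 3: u=1.292247  f(a)=+8.635e-04  f'(a)=-1.694e+00  a ← 41.334591 − (+8.635e-04/-1.694e+00) = 41.335101
iter 4: u=1.292231  f(a)=+1.768e-08  f'(a)=-1.694e+00  a ← 41.335101 − (+1.768e-08/-1.694e+00) = 41.335101
iter 5: u=1.292231  f(a)=+2.842e-14  f'(a)=-1.694e+00  a ← 41.335101 − (+2.842e-14/-1.694e+00) = 41.335101
converged: |Δa| < 1e-12 after 5 iterations
sag = a·(cosh(S/(2a)) − 1) = 41.335101·(cosh(1.292231) − 1) = 39.589888
T_max/T_min = cosh(S/(2a)) = 1.957779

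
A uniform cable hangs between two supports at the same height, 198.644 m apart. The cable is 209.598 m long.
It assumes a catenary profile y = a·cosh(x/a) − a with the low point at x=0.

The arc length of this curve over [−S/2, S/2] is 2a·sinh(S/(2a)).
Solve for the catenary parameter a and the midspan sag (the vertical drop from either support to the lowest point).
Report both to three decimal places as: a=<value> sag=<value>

seed: a₀ = √(S³/(24(L−S))) = √(198.644³/(24·10.954)) = 172.671709
iter 1: u=0.575207  f(a)=+1.826e-01  f'(a)=-1.311e-01  a ← 172.671709 − (+1.826e-01/-1.311e-01) = 174.064646
iter 2: u=0.570604  f(a)=+2.234e-03  f'(a)=-1.279e-01  a ← 174.064646 − (+2.234e-03/-1.279e-01) = 174.082106
iter 3: u=0.570547  f(a)=+3.433e-07  f'(a)=-1.279e-01  a ← 174.082106 − (+3.433e-07/-1.279e-01) = 174.082108
iter 4: u=0.570547  f(a)=+2.842e-14  f'(a)=-1.279e-01  a ← 174.082108 − (+2.842e-14/-1.279e-01) = 174.082108
converged: |Δa| < 1e-12 after 4 iterations
sag = a·(cosh(S/(2a)) − 1) = 174.082108·(cosh(0.570547) − 1) = 29.110930
T_max/T_min = cosh(S/(2a)) = 1.167225

a=174.082 sag=29.111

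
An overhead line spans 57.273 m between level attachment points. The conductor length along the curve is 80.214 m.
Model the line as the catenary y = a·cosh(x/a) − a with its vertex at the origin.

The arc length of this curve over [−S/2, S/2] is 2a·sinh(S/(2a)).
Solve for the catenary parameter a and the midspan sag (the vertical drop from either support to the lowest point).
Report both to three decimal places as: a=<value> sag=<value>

a=19.493 sag=25.100

seed: a₀ = √(S³/(24(L−S))) = √(57.273³/(24·22.941)) = 18.471965
iter 1: u=1.550268  f(a)=+2.920e+00  f'(a)=-3.134e+00  a ← 18.471965 − (+2.920e+00/-3.134e+00) = 19.403518
iter 2: u=1.475841  f(a)=+2.354e-01  f'(a)=-2.648e+00  a ← 19.403518 − (+2.354e-01/-2.648e+00) = 19.492434
iter 3: u=1.469108  f(a)=+1.827e-03  f'(a)=-2.607e+00  a ← 19.492434 − (+1.827e-03/-2.607e+00) = 19.493135
iter 4: u=1.469056  f(a)=+1.119e-07  f'(a)=-2.606e+00  a ← 19.493135 − (+1.119e-07/-2.606e+00) = 19.493135
iter 5: u=1.469056  f(a)=+1.421e-14  f'(a)=-2.606e+00  a ← 19.493135 − (+1.421e-14/-2.606e+00) = 19.493135
converged: |Δa| < 1e-12 after 5 iterations
sag = a·(cosh(S/(2a)) − 1) = 19.493135·(cosh(1.469056) − 1) = 25.100068
T_max/T_min = cosh(S/(2a)) = 2.287636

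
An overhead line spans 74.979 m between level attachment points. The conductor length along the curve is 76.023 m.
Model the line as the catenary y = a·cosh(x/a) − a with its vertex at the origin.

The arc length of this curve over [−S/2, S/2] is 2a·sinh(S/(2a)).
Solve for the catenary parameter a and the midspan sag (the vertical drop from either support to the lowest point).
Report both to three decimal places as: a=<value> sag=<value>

seed: a₀ = √(S³/(24(L−S))) = √(74.979³/(24·1.044)) = 129.704067
iter 1: u=0.289039  f(a)=+4.370e-03  f'(a)=-1.623e-02  a ← 129.704067 − (+4.370e-03/-1.623e-02) = 129.973249
iter 2: u=0.288440  f(a)=+1.364e-05  f'(a)=-1.613e-02  a ← 129.973249 − (+1.364e-05/-1.613e-02) = 129.974095
iter 3: u=0.288438  f(a)=+1.338e-10  f'(a)=-1.613e-02  a ← 129.974095 − (+1.338e-10/-1.613e-02) = 129.974095
iter 4: u=0.288438  f(a)=+0.000e+00  f'(a)=-1.613e-02  a ← 129.974095 − (+0.000e+00/-1.613e-02) = 129.974095
converged: |Δa| < 1e-12 after 4 iterations
sag = a·(cosh(S/(2a)) − 1) = 129.974095·(cosh(0.288438) − 1) = 5.444292
T_max/T_min = cosh(S/(2a)) = 1.041888

a=129.974 sag=5.444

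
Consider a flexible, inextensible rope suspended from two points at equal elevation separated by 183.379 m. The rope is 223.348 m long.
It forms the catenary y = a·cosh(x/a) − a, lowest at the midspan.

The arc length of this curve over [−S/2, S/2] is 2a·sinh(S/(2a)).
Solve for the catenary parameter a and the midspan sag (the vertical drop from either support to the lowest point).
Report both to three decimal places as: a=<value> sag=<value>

a=82.678 sag=56.271

seed: a₀ = √(S³/(24(L−S))) = √(183.379³/(24·39.969)) = 80.178354
iter 1: u=1.143569  f(a)=+2.696e+00  f'(a)=-1.134e+00  a ← 80.178354 − (+2.696e+00/-1.134e+00) = 82.556872
iter 2: u=1.110622  f(a)=+1.246e-01  f'(a)=-1.031e+00  a ← 82.556872 − (+1.246e-01/-1.031e+00) = 82.677758
iter 3: u=1.108998  f(a)=+2.949e-04  f'(a)=-1.026e+00  a ← 82.677758 − (+2.949e-04/-1.026e+00) = 82.678045
iter 4: u=1.108995  f(a)=+1.659e-09  f'(a)=-1.026e+00  a ← 82.678045 − (+1.659e-09/-1.026e+00) = 82.678045
iter 5: u=1.108995  f(a)=+0.000e+00  f'(a)=-1.026e+00  a ← 82.678045 − (+0.000e+00/-1.026e+00) = 82.678045
converged: |Δa| < 1e-12 after 5 iterations
sag = a·(cosh(S/(2a)) − 1) = 82.678045·(cosh(1.108995) − 1) = 56.270656
T_max/T_min = cosh(S/(2a)) = 1.680600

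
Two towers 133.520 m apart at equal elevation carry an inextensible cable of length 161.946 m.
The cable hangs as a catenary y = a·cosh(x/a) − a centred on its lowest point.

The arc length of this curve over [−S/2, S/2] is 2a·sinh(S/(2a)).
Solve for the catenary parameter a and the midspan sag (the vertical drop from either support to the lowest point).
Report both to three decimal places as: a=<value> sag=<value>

seed: a₀ = √(S³/(24(L−S))) = √(133.520³/(24·28.426)) = 59.068506
iter 1: u=1.130213  f(a)=+1.872e+00  f'(a)=-1.091e+00  a ← 59.068506 − (+1.872e+00/-1.091e+00) = 60.783878
iter 2: u=1.098318  f(a)=+8.463e-02  f'(a)=-9.945e-01  a ← 60.783878 − (+8.463e-02/-9.945e-01) = 60.868976
iter 3: u=1.096782  f(a)=+1.912e-04  f'(a)=-9.900e-01  a ← 60.868976 − (+1.912e-04/-9.900e-01) = 60.869169
iter 4: u=1.096779  f(a)=+9.801e-10  f'(a)=-9.900e-01  a ← 60.869169 − (+9.801e-10/-9.900e-01) = 60.869169
iter 5: u=1.096779  f(a)=+2.842e-14  f'(a)=-9.900e-01  a ← 60.869169 − (+2.842e-14/-9.900e-01) = 60.869169
converged: |Δa| < 1e-12 after 5 iterations
sag = a·(cosh(S/(2a)) − 1) = 60.869169·(cosh(1.096779) − 1) = 40.430794
T_max/T_min = cosh(S/(2a)) = 1.664225

a=60.869 sag=40.431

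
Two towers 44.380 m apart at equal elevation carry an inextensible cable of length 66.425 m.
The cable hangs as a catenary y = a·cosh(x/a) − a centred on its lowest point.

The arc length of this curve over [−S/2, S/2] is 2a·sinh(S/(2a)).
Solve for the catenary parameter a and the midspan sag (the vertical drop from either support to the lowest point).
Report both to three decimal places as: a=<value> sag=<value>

a=13.719 sag=22.215

seed: a₀ = √(S³/(24(L−S))) = √(44.380³/(24·22.045)) = 12.853467
iter 1: u=1.726383  f(a)=+3.528e+00  f'(a)=-4.568e+00  a ← 12.853467 − (+3.528e+00/-4.568e+00) = 13.625907
iter 2: u=1.628515  f(a)=+3.431e-01  f'(a)=-3.719e+00  a ← 13.625907 − (+3.431e-01/-3.719e+00) = 13.718158
iter 3: u=1.617564  f(a)=+4.015e-03  f'(a)=-3.632e+00  a ← 13.718158 − (+4.015e-03/-3.632e+00) = 13.719264
iter 4: u=1.617434  f(a)=+5.642e-07  f'(a)=-3.631e+00  a ← 13.719264 − (+5.642e-07/-3.631e+00) = 13.719264
iter 5: u=1.617434  f(a)=+1.421e-14  f'(a)=-3.631e+00  a ← 13.719264 − (+1.421e-14/-3.631e+00) = 13.719264
converged: |Δa| < 1e-12 after 5 iterations
sag = a·(cosh(S/(2a)) − 1) = 13.719264·(cosh(1.617434) − 1) = 22.215237
T_max/T_min = cosh(S/(2a)) = 2.619273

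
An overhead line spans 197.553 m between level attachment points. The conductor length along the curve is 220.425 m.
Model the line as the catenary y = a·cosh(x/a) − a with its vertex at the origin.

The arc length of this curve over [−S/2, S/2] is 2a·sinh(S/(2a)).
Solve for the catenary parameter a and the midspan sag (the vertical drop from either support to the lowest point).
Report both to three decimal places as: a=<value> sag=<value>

seed: a₀ = √(S³/(24(L−S))) = √(197.553³/(24·22.872)) = 118.513480
iter 1: u=0.833462  f(a)=+8.077e-01  f'(a)=-4.135e-01  a ← 118.513480 − (+8.077e-01/-4.135e-01) = 120.466907
iter 2: u=0.819947  f(a)=+2.040e-02  f'(a)=-3.928e-01  a ← 120.466907 − (+2.040e-02/-3.928e-01) = 120.518845
iter 3: u=0.819594  f(a)=+1.377e-05  f'(a)=-3.923e-01  a ← 120.518845 − (+1.377e-05/-3.923e-01) = 120.518880
iter 4: u=0.819594  f(a)=+6.281e-12  f'(a)=-3.923e-01  a ← 120.518880 − (+6.281e-12/-3.923e-01) = 120.518880
converged: |Δa| < 1e-12 after 4 iterations
sag = a·(cosh(S/(2a)) − 1) = 120.518880·(cosh(0.819594) − 1) = 42.795527
T_max/T_min = cosh(S/(2a)) = 1.355094

a=120.519 sag=42.796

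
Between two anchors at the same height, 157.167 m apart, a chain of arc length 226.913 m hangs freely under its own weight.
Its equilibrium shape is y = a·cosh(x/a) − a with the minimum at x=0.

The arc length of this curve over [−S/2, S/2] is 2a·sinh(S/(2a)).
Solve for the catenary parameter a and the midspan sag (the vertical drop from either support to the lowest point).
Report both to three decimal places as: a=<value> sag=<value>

seed: a₀ = √(S³/(24(L−S))) = √(157.167³/(24·69.746)) = 48.158924
iter 1: u=1.631754  f(a)=+9.896e+00  f'(a)=-3.745e+00  a ← 48.158924 − (+9.896e+00/-3.745e+00) = 50.801614
iter 2: u=1.546870  f(a)=+8.730e-01  f'(a)=-3.111e+00  a ← 50.801614 − (+8.730e-01/-3.111e+00) = 51.082248
iter 3: u=1.538372  f(a)=+8.245e-03  f'(a)=-3.052e+00  a ← 51.082248 − (+8.245e-03/-3.052e+00) = 51.084949
iter 4: u=1.538291  f(a)=+7.508e-07  f'(a)=-3.052e+00  a ← 51.084949 − (+7.508e-07/-3.052e+00) = 51.084949
iter 5: u=1.538291  f(a)=+0.000e+00  f'(a)=-3.052e+00  a ← 51.084949 − (+0.000e+00/-3.052e+00) = 51.084949
converged: |Δa| < 1e-12 after 5 iterations
sag = a·(cosh(S/(2a)) − 1) = 51.084949·(cosh(1.538291) − 1) = 73.341934
T_max/T_min = cosh(S/(2a)) = 2.435686

a=51.085 sag=73.342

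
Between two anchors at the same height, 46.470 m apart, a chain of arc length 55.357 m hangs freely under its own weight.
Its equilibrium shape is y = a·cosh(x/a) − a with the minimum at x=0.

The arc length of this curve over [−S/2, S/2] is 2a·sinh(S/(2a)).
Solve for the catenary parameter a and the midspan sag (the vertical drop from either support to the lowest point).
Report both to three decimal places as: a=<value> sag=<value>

a=22.287 sag=13.249

seed: a₀ = √(S³/(24(L−S))) = √(46.470³/(24·8.887)) = 21.690811
iter 1: u=1.071191  f(a)=+5.240e-01  f'(a)=-9.174e-01  a ← 21.690811 − (+5.240e-01/-9.174e-01) = 22.262025
iter 2: u=1.043706  f(a)=+2.141e-02  f'(a)=-8.438e-01  a ← 22.262025 − (+2.141e-02/-8.438e-01) = 22.287402
iter 3: u=1.042517  f(a)=+3.913e-05  f'(a)=-8.407e-01  a ← 22.287402 − (+3.913e-05/-8.407e-01) = 22.287449
iter 4: u=1.042515  f(a)=+1.312e-10  f'(a)=-8.407e-01  a ← 22.287449 − (+1.312e-10/-8.407e-01) = 22.287449
iter 5: u=1.042515  f(a)=-7.105e-15  f'(a)=-8.407e-01  a ← 22.287449 − (-7.105e-15/-8.407e-01) = 22.287449
converged: |Δa| < 1e-12 after 5 iterations
sag = a·(cosh(S/(2a)) − 1) = 22.287449·(cosh(1.042515) − 1) = 13.248867
T_max/T_min = cosh(S/(2a)) = 1.594454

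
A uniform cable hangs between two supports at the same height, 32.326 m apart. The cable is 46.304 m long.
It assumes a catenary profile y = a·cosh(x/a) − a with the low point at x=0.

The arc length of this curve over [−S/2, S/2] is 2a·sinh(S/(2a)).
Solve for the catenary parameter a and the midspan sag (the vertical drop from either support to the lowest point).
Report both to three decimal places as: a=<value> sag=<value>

a=10.630 sag=14.846

seed: a₀ = √(S³/(24(L−S))) = √(32.326³/(24·13.978)) = 10.034594
iter 1: u=1.610728  f(a)=+1.929e+00  f'(a)=-3.579e+00  a ← 10.034594 − (+1.929e+00/-3.579e+00) = 10.573675
iter 2: u=1.528608  f(a)=+1.664e-01  f'(a)=-2.986e+00  a ← 10.573675 − (+1.664e-01/-2.986e+00) = 10.629396
iter 3: u=1.520594  f(a)=+1.495e-03  f'(a)=-2.933e+00  a ← 10.629396 − (+1.495e-03/-2.933e+00) = 10.629906
iter 4: u=1.520521  f(a)=+1.232e-07  f'(a)=-2.932e+00  a ← 10.629906 − (+1.232e-07/-2.932e+00) = 10.629906
iter 5: u=1.520521  f(a)=+0.000e+00  f'(a)=-2.932e+00  a ← 10.629906 − (+0.000e+00/-2.932e+00) = 10.629906
converged: |Δa| < 1e-12 after 5 iterations
sag = a·(cosh(S/(2a)) − 1) = 10.629906·(cosh(1.520521) − 1) = 14.845769
T_max/T_min = cosh(S/(2a)) = 2.396604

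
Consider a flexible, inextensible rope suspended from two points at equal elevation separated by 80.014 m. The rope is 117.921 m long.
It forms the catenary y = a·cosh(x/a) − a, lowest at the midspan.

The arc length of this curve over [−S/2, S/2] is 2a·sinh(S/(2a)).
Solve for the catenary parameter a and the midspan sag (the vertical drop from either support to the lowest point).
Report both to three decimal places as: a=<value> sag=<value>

seed: a₀ = √(S³/(24(L−S))) = √(80.014³/(24·37.907)) = 23.729230
iter 1: u=1.685980  f(a)=+5.767e+00  f'(a)=-4.200e+00  a ← 23.729230 − (+5.767e+00/-4.200e+00) = 25.102208
iter 2: u=1.593764  f(a)=+5.384e-01  f'(a)=-3.450e+00  a ← 25.102208 − (+5.384e-01/-3.450e+00) = 25.258284
iter 3: u=1.583916  f(a)=+5.760e-03  f'(a)=-3.376e+00  a ← 25.258284 − (+5.760e-03/-3.376e+00) = 25.259990
iter 4: u=1.583809  f(a)=+6.748e-07  f'(a)=-3.375e+00  a ← 25.259990 − (+6.748e-07/-3.375e+00) = 25.259990
iter 5: u=1.583809  f(a)=+0.000e+00  f'(a)=-3.375e+00  a ← 25.259990 − (+0.000e+00/-3.375e+00) = 25.259990
converged: |Δa| < 1e-12 after 5 iterations
sag = a·(cosh(S/(2a)) − 1) = 25.259990·(cosh(1.583809) − 1) = 38.883658
T_max/T_min = cosh(S/(2a)) = 2.539338

a=25.260 sag=38.884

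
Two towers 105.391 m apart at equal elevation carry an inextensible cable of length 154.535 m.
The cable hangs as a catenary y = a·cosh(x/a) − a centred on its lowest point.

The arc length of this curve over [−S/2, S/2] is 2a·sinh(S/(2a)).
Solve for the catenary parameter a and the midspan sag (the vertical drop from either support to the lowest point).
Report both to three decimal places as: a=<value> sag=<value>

seed: a₀ = √(S³/(24(L−S))) = √(105.391³/(24·49.144)) = 31.503907
iter 1: u=1.672666  f(a)=+7.351e+00  f'(a)=-4.085e+00  a ← 31.503907 − (+7.351e+00/-4.085e+00) = 33.303578
iter 2: u=1.582277  f(a)=+6.769e-01  f'(a)=-3.364e+00  a ← 33.303578 − (+6.769e-01/-3.364e+00) = 33.504808
iter 3: u=1.572774  f(a)=+7.027e-03  f'(a)=-3.295e+00  a ← 33.504808 − (+7.027e-03/-3.295e+00) = 33.506941
iter 4: u=1.572674  f(a)=+7.745e-07  f'(a)=-3.294e+00  a ← 33.506941 − (+7.745e-07/-3.294e+00) = 33.506941
iter 5: u=1.572674  f(a)=-2.842e-14  f'(a)=-3.294e+00  a ← 33.506941 − (-2.842e-14/-3.294e+00) = 33.506941
converged: |Δa| < 1e-12 after 5 iterations
sag = a·(cosh(S/(2a)) − 1) = 33.506941·(cosh(1.572674) − 1) = 50.712900
T_max/T_min = cosh(S/(2a)) = 2.513504

a=33.507 sag=50.713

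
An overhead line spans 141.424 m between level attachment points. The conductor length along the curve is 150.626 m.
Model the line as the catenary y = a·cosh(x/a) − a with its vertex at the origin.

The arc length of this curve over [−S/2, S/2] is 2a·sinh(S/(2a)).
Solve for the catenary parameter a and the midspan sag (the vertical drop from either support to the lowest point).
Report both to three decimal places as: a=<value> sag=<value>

seed: a₀ = √(S³/(24(L−S))) = √(141.424³/(24·9.202)) = 113.171726
iter 1: u=0.624820  f(a)=+1.813e-01  f'(a)=-1.691e-01  a ← 113.171726 − (+1.813e-01/-1.691e-01) = 114.244151
iter 2: u=0.618955  f(a)=+2.609e-03  f'(a)=-1.642e-01  a ← 114.244151 − (+2.609e-03/-1.642e-01) = 114.260040
iter 3: u=0.618869  f(a)=+5.580e-07  f'(a)=-1.642e-01  a ← 114.260040 − (+5.580e-07/-1.642e-01) = 114.260043
iter 4: u=0.618869  f(a)=+5.684e-14  f'(a)=-1.642e-01  a ← 114.260043 − (+5.684e-14/-1.642e-01) = 114.260043
converged: |Δa| < 1e-12 after 4 iterations
sag = a·(cosh(S/(2a)) − 1) = 114.260043·(cosh(0.618869) − 1) = 22.588068
T_max/T_min = cosh(S/(2a)) = 1.197690

a=114.260 sag=22.588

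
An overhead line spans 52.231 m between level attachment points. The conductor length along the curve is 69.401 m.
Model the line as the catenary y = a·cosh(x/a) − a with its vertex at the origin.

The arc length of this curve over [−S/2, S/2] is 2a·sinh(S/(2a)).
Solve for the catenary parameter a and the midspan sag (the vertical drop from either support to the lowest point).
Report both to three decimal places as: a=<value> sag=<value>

seed: a₀ = √(S³/(24(L−S))) = √(52.231³/(24·17.170)) = 18.595238
iter 1: u=1.404419  f(a)=+1.775e+00  f'(a)=-2.238e+00  a ← 18.595238 − (+1.775e+00/-2.238e+00) = 19.388526
iter 2: u=1.346956  f(a)=+1.199e-01  f'(a)=-1.945e+00  a ← 19.388526 − (+1.199e-01/-1.945e+00) = 19.450188
iter 3: u=1.342686  f(a)=+6.348e-04  f'(a)=-1.924e+00  a ← 19.450188 − (+6.348e-04/-1.924e+00) = 19.450518
iter 4: u=1.342663  f(a)=+1.800e-08  f'(a)=-1.924e+00  a ← 19.450518 − (+1.800e-08/-1.924e+00) = 19.450518
iter 5: u=1.342663  f(a)=+1.421e-14  f'(a)=-1.924e+00  a ← 19.450518 − (+1.421e-14/-1.924e+00) = 19.450518
converged: |Δa| < 1e-12 after 5 iterations
sag = a·(cosh(S/(2a)) − 1) = 19.450518·(cosh(1.342663) − 1) = 20.329469
T_max/T_min = cosh(S/(2a)) = 2.045189

a=19.451 sag=20.329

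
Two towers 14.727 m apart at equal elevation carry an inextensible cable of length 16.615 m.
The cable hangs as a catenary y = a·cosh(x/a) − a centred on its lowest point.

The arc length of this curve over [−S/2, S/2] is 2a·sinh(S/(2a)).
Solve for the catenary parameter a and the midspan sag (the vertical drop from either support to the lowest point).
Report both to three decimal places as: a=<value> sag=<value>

seed: a₀ = √(S³/(24(L−S))) = √(14.727³/(24·1.888)) = 8.395853
iter 1: u=0.877040  f(a)=+7.396e-02  f'(a)=-4.853e-01  a ← 8.395853 − (+7.396e-02/-4.853e-01) = 8.548245
iter 2: u=0.861405  f(a)=+2.062e-03  f'(a)=-4.586e-01  a ← 8.548245 − (+2.062e-03/-4.586e-01) = 8.552741
iter 3: u=0.860952  f(a)=+1.704e-06  f'(a)=-4.578e-01  a ← 8.552741 − (+1.704e-06/-4.578e-01) = 8.552744
iter 4: u=0.860952  f(a)=+1.165e-12  f'(a)=-4.578e-01  a ← 8.552744 − (+1.165e-12/-4.578e-01) = 8.552744
converged: |Δa| < 1e-12 after 4 iterations
sag = a·(cosh(S/(2a)) − 1) = 8.552744·(cosh(0.860952) − 1) = 3.370510
T_max/T_min = cosh(S/(2a)) = 1.394085

a=8.553 sag=3.371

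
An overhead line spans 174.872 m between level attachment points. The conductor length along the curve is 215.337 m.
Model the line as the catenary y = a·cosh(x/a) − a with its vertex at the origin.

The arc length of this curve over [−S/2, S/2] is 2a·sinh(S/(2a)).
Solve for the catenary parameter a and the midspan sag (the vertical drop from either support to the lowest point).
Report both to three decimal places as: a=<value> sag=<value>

a=76.655 sag=55.514

seed: a₀ = √(S³/(24(L−S))) = √(174.872³/(24·40.465)) = 74.205317
iter 1: u=1.178298  f(a)=+2.904e+00  f'(a)=-1.250e+00  a ← 74.205317 − (+2.904e+00/-1.250e+00) = 76.528766
iter 2: u=1.142525  f(a)=+1.420e-01  f'(a)=-1.130e+00  a ← 76.528766 − (+1.420e-01/-1.130e+00) = 76.654364
iter 3: u=1.140653  f(a)=+3.779e-04  f'(a)=-1.124e+00  a ← 76.654364 − (+3.779e-04/-1.124e+00) = 76.654700
iter 4: u=1.140648  f(a)=+2.694e-09  f'(a)=-1.124e+00  a ← 76.654700 − (+2.694e-09/-1.124e+00) = 76.654700
iter 5: u=1.140648  f(a)=+2.842e-14  f'(a)=-1.124e+00  a ← 76.654700 − (+2.842e-14/-1.124e+00) = 76.654700
converged: |Δa| < 1e-12 after 5 iterations
sag = a·(cosh(S/(2a)) − 1) = 76.654700·(cosh(1.140648) − 1) = 55.513560
T_max/T_min = cosh(S/(2a)) = 1.724203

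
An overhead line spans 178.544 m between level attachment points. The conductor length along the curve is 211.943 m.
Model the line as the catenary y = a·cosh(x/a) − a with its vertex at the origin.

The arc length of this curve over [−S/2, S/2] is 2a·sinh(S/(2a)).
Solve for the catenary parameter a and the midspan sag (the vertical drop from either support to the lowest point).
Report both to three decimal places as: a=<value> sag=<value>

a=86.534 sag=50.280

seed: a₀ = √(S³/(24(L−S))) = √(178.544³/(24·33.399)) = 84.264673
iter 1: u=1.059424  f(a)=+1.925e+00  f'(a)=-8.853e-01  a ← 84.264673 − (+1.925e+00/-8.853e-01) = 86.439219
iter 2: u=1.032772  f(a)=+7.704e-02  f'(a)=-8.158e-01  a ← 86.439219 − (+7.704e-02/-8.158e-01) = 86.533660
iter 3: u=1.031645  f(a)=+1.348e-04  f'(a)=-8.129e-01  a ← 86.533660 − (+1.348e-04/-8.129e-01) = 86.533826
iter 4: u=1.031643  f(a)=+4.140e-10  f'(a)=-8.129e-01  a ← 86.533826 − (+4.140e-10/-8.129e-01) = 86.533826
iter 5: u=1.031643  f(a)=-2.842e-14  f'(a)=-8.129e-01  a ← 86.533826 − (-2.842e-14/-8.129e-01) = 86.533826
converged: |Δa| < 1e-12 after 5 iterations
sag = a·(cosh(S/(2a)) − 1) = 86.533826·(cosh(1.031643) − 1) = 50.280142
T_max/T_min = cosh(S/(2a)) = 1.581046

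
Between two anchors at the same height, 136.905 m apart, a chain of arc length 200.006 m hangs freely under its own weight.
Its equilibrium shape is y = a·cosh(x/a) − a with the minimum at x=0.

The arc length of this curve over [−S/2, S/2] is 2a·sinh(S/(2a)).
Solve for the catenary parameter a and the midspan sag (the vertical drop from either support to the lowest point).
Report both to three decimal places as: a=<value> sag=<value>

seed: a₀ = √(S³/(24(L−S))) = √(136.905³/(24·63.101)) = 41.162830
iter 1: u=1.662969  f(a)=+9.322e+00  f'(a)=-4.002e+00  a ← 41.162830 − (+9.322e+00/-4.002e+00) = 43.492268
iter 2: u=1.573900  f(a)=+8.499e-01  f'(a)=-3.303e+00  a ← 43.492268 − (+8.499e-01/-3.303e+00) = 43.749597
iter 3: u=1.564643  f(a)=+8.629e-03  f'(a)=-3.236e+00  a ← 43.749597 − (+8.629e-03/-3.236e+00) = 43.752264
iter 4: u=1.564548  f(a)=+9.094e-07  f'(a)=-3.235e+00  a ← 43.752264 − (+9.094e-07/-3.235e+00) = 43.752264
iter 5: u=1.564548  f(a)=-2.842e-14  f'(a)=-3.235e+00  a ← 43.752264 − (-2.842e-14/-3.235e+00) = 43.752264
converged: |Δa| < 1e-12 after 5 iterations
sag = a·(cosh(S/(2a)) − 1) = 43.752264·(cosh(1.564548) − 1) = 65.402949
T_max/T_min = cosh(S/(2a)) = 2.494847

a=43.752 sag=65.403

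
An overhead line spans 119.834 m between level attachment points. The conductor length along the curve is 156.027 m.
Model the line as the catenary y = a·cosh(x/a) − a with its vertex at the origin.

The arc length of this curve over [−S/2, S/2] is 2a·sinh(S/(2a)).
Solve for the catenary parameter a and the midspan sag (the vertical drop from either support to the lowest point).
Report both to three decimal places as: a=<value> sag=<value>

a=46.400 sag=44.369

seed: a₀ = √(S³/(24(L−S))) = √(119.834³/(24·36.193)) = 44.509444
iter 1: u=1.346164  f(a)=+3.424e+00  f'(a)=-1.941e+00  a ← 44.509444 − (+3.424e+00/-1.941e+00) = 46.273964
iter 2: u=1.294832  f(a)=+2.142e-01  f'(a)=-1.705e+00  a ← 46.273964 − (+2.142e-01/-1.705e+00) = 46.399584
iter 3: u=1.291326  f(a)=+9.613e-04  f'(a)=-1.690e+00  a ← 46.399584 − (+9.613e-04/-1.690e+00) = 46.400153
iter 4: u=1.291310  f(a)=+1.956e-08  f'(a)=-1.690e+00  a ← 46.400153 − (+1.956e-08/-1.690e+00) = 46.400153
iter 5: u=1.291310  f(a)=+0.000e+00  f'(a)=-1.690e+00  a ← 46.400153 − (+0.000e+00/-1.690e+00) = 46.400153
converged: |Δa| < 1e-12 after 5 iterations
sag = a·(cosh(S/(2a)) − 1) = 46.400153·(cosh(1.291310) − 1) = 44.369227
T_max/T_min = cosh(S/(2a)) = 1.956230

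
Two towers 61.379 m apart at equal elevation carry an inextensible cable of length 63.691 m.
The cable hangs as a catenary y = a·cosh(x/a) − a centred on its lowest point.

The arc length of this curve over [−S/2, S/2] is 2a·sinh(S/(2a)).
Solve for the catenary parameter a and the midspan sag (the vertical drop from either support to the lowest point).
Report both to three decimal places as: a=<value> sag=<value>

a=64.917 sag=7.390

seed: a₀ = √(S³/(24(L−S))) = √(61.379³/(24·2.312)) = 64.555043
iter 1: u=0.475401  f(a)=+2.627e-02  f'(a)=-7.326e-02  a ← 64.555043 − (+2.627e-02/-7.326e-02) = 64.913588
iter 2: u=0.472775  f(a)=+2.204e-04  f'(a)=-7.204e-02  a ← 64.913588 − (+2.204e-04/-7.204e-02) = 64.916649
iter 3: u=0.472752  f(a)=+1.582e-08  f'(a)=-7.203e-02  a ← 64.916649 − (+1.582e-08/-7.203e-02) = 64.916649
iter 4: u=0.472752  f(a)=+7.105e-15  f'(a)=-7.203e-02  a ← 64.916649 − (+7.105e-15/-7.203e-02) = 64.916649
converged: |Δa| < 1e-12 after 4 iterations
sag = a·(cosh(S/(2a)) − 1) = 64.916649·(cosh(0.472752) − 1) = 7.390385
T_max/T_min = cosh(S/(2a)) = 1.113844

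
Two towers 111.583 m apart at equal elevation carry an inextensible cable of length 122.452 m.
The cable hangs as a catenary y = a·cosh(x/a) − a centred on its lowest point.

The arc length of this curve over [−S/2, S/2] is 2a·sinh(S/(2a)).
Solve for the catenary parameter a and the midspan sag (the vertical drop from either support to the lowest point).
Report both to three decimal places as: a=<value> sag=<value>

a=74.022 sag=22.040

seed: a₀ = √(S³/(24(L−S))) = √(111.583³/(24·10.869)) = 72.978786
iter 1: u=0.764489  f(a)=+3.221e-01  f'(a)=-3.156e-01  a ← 72.978786 − (+3.221e-01/-3.156e-01) = 73.999152
iter 2: u=0.753948  f(a)=+6.879e-03  f'(a)=-3.023e-01  a ← 73.999152 − (+6.879e-03/-3.023e-01) = 74.021909
iter 3: u=0.753716  f(a)=+3.290e-06  f'(a)=-3.020e-01  a ← 74.021909 − (+3.290e-06/-3.020e-01) = 74.021920
iter 4: u=0.753716  f(a)=+7.532e-13  f'(a)=-3.020e-01  a ← 74.021920 − (+7.532e-13/-3.020e-01) = 74.021920
converged: |Δa| < 1e-12 after 4 iterations
sag = a·(cosh(S/(2a)) − 1) = 74.021920·(cosh(0.753716) − 1) = 22.039871
T_max/T_min = cosh(S/(2a)) = 1.297748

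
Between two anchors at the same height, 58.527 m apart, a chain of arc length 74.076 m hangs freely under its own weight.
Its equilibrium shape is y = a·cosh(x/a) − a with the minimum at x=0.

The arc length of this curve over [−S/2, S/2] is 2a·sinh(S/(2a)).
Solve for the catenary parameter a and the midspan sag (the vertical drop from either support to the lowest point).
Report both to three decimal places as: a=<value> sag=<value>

a=24.050 sag=20.111

seed: a₀ = √(S³/(24(L−S))) = √(58.527³/(24·15.549)) = 23.178085
iter 1: u=1.262550  f(a)=+1.287e+00  f'(a)=-1.568e+00  a ← 23.178085 − (+1.287e+00/-1.568e+00) = 23.999055
iter 2: u=1.219361  f(a)=+7.156e-02  f'(a)=-1.398e+00  a ← 23.999055 − (+7.156e-02/-1.398e+00) = 24.050236
iter 3: u=1.216766  f(a)=+2.499e-04  f'(a)=-1.388e+00  a ← 24.050236 − (+2.499e-04/-1.388e+00) = 24.050416
iter 4: u=1.216756  f(a)=+3.072e-09  f'(a)=-1.388e+00  a ← 24.050416 − (+3.072e-09/-1.388e+00) = 24.050416
iter 5: u=1.216756  f(a)=+0.000e+00  f'(a)=-1.388e+00  a ← 24.050416 − (+0.000e+00/-1.388e+00) = 24.050416
converged: |Δa| < 1e-12 after 5 iterations
sag = a·(cosh(S/(2a)) − 1) = 24.050416·(cosh(1.216756) − 1) = 20.111060
T_max/T_min = cosh(S/(2a)) = 1.836204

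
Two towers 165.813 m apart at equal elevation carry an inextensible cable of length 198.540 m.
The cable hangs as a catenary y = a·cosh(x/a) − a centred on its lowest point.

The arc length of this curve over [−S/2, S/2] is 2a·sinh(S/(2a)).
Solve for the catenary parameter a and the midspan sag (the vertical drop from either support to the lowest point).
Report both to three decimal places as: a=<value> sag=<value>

seed: a₀ = √(S³/(24(L−S))) = √(165.813³/(24·32.727)) = 76.184943
iter 1: u=1.088227  f(a)=+1.993e+00  f'(a)=-9.653e-01  a ← 76.184943 − (+1.993e+00/-9.653e-01) = 78.250000
iter 2: u=1.059508  f(a)=+8.392e-02  f'(a)=-8.856e-01  a ← 78.250000 − (+8.392e-02/-8.856e-01) = 78.344769
iter 3: u=1.058226  f(a)=+1.632e-04  f'(a)=-8.821e-01  a ← 78.344769 − (+1.632e-04/-8.821e-01) = 78.344954
iter 4: u=1.058224  f(a)=+6.202e-10  f'(a)=-8.821e-01  a ← 78.344954 − (+6.202e-10/-8.821e-01) = 78.344954
iter 5: u=1.058224  f(a)=+2.842e-14  f'(a)=-8.821e-01  a ← 78.344954 − (+2.842e-14/-8.821e-01) = 78.344954
converged: |Δa| < 1e-12 after 5 iterations
sag = a·(cosh(S/(2a)) − 1) = 78.344954·(cosh(1.058224) − 1) = 48.116363
T_max/T_min = cosh(S/(2a)) = 1.614160

a=78.345 sag=48.116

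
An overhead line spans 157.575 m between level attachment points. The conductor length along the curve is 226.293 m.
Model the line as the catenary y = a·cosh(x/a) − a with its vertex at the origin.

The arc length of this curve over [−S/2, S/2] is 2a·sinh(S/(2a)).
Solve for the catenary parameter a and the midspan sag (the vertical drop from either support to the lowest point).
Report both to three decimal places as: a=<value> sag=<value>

seed: a₀ = √(S³/(24(L−S))) = √(157.575³/(24·68.718)) = 48.706856
iter 1: u=1.617585  f(a)=+9.571e+00  f'(a)=-3.632e+00  a ← 48.706856 − (+9.571e+00/-3.632e+00) = 51.341782
iter 2: u=1.534569  f(a)=+8.316e-01  f'(a)=-3.026e+00  a ← 51.341782 − (+8.316e-01/-3.026e+00) = 51.616554
iter 3: u=1.526400  f(a)=+7.596e-03  f'(a)=-2.971e+00  a ← 51.616554 − (+7.596e-03/-2.971e+00) = 51.619110
iter 4: u=1.526324  f(a)=+6.467e-07  f'(a)=-2.971e+00  a ← 51.619110 − (+6.467e-07/-2.971e+00) = 51.619111
iter 5: u=1.526324  f(a)=-2.842e-14  f'(a)=-2.971e+00  a ← 51.619111 − (-2.842e-14/-2.971e+00) = 51.619111
converged: |Δa| < 1e-12 after 5 iterations
sag = a·(cosh(S/(2a)) − 1) = 51.619111·(cosh(1.526324) − 1) = 72.745929
T_max/T_min = cosh(S/(2a)) = 2.409283

a=51.619 sag=72.746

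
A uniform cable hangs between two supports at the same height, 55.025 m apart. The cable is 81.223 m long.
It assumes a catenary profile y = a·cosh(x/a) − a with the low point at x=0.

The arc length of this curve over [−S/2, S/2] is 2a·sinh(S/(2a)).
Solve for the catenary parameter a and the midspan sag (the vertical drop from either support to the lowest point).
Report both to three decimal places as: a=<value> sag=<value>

seed: a₀ = √(S³/(24(L−S))) = √(55.025³/(24·26.198)) = 16.277975
iter 1: u=1.690167  f(a)=+4.007e+00  f'(a)=-4.237e+00  a ← 16.277975 − (+4.007e+00/-4.237e+00) = 17.223588
iter 2: u=1.597373  f(a)=+3.757e-01  f'(a)=-3.477e+00  a ← 17.223588 − (+3.757e-01/-3.477e+00) = 17.331639
iter 3: u=1.587415  f(a)=+4.057e-03  f'(a)=-3.402e+00  a ← 17.331639 − (+4.057e-03/-3.402e+00) = 17.332832
iter 4: u=1.587306  f(a)=+4.844e-07  f'(a)=-3.401e+00  a ← 17.332832 − (+4.844e-07/-3.401e+00) = 17.332832
iter 5: u=1.587306  f(a)=+1.421e-14  f'(a)=-3.401e+00  a ← 17.332832 − (+1.421e-14/-3.401e+00) = 17.332832
converged: |Δa| < 1e-12 after 5 iterations
sag = a·(cosh(S/(2a)) − 1) = 17.332832·(cosh(1.587306) − 1) = 26.822813
T_max/T_min = cosh(S/(2a)) = 2.547515

a=17.333 sag=26.823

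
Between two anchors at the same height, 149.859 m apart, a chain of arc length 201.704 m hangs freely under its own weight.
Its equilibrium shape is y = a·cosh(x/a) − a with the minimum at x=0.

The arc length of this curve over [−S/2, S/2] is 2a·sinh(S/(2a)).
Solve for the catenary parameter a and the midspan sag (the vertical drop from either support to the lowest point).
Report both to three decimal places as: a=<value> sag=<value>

seed: a₀ = √(S³/(24(L−S))) = √(149.859³/(24·51.845)) = 52.007405
iter 1: u=1.440747  f(a)=+5.655e+00  f'(a)=-2.439e+00  a ← 52.007405 − (+5.655e+00/-2.439e+00) = 54.325349
iter 2: u=1.379273  f(a)=+4.000e-01  f'(a)=-2.105e+00  a ← 54.325349 − (+4.000e-01/-2.105e+00) = 54.515334
iter 3: u=1.374467  f(a)=+2.339e-03  f'(a)=-2.081e+00  a ← 54.515334 − (+2.339e-03/-2.081e+00) = 54.516458
iter 4: u=1.374438  f(a)=+8.097e-08  f'(a)=-2.081e+00  a ← 54.516458 − (+8.097e-08/-2.081e+00) = 54.516458
iter 5: u=1.374438  f(a)=+2.842e-14  f'(a)=-2.081e+00  a ← 54.516458 − (+2.842e-14/-2.081e+00) = 54.516458
converged: |Δa| < 1e-12 after 5 iterations
sag = a·(cosh(S/(2a)) − 1) = 54.516458·(cosh(1.374438) − 1) = 60.127208
T_max/T_min = cosh(S/(2a)) = 2.102918

a=54.516 sag=60.127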